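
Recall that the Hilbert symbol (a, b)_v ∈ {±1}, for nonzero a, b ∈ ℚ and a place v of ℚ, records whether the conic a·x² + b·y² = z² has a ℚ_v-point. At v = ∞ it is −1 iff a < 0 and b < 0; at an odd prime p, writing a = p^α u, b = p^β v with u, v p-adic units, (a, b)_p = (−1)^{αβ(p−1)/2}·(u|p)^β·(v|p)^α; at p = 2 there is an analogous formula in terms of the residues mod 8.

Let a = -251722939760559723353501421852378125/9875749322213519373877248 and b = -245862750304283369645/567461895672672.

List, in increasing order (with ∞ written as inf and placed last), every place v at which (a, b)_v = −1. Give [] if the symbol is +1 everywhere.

[2, inf]

(a, b) ≡ (-35, -910) mod (ℚ^×)²; places V = {2, 3, 5, 7, 11, 13, 17, 19, 29, 31, 41, 53, ∞}.
(a,b)_53: α=2, u≡34; β=0, v≡46 (mod 53); (34|53)=-1, (46|53)=+1; sign (−1)^0·-1^0·+1^2 = +1.
(a,b)_2: α=-14, β=-5; u≡5, v≡1 (mod 8); ε(u)ε(v)=0·0, αω(v)=-14·0, βω(u)=-5·1; sum ≡ 1  ⇒  -1.
(a,b)_∞: sgn(-35)=−, sgn(-910)=−, so -1.
(a,b)_3: α=-6, u≡1; β=-4, v≡2 (mod 3); (1|3)=+1, (2|3)=-1; sign (−1)^0·+1^-4·-1^-6 = +1.
(a,b)_17: α=2, u≡2; β=2, v≡16 (mod 17); (2|17)=+1, (16|17)=+1; sign (−1)^0·+1^2·+1^2 = +1.
(a,b)_31: α=6, u≡30; β=4, v≡8 (mod 31); (30|31)=-1, (8|31)=+1; sign (−1)^0·-1^4·+1^6 = +1.
(a,b)_13: α=-4, u≡1; β=-3, v≡5 (mod 13); (1|13)=+1, (5|13)=-1; sign (−1)^0·+1^-3·-1^-4 = +1.
(a,b)_41: α=4, u≡12; β=2, v≡31 (mod 41); (12|41)=-1, (31|41)=+1; sign (−1)^0·-1^2·+1^4 = +1.
(a,b)_19: α=6, u≡18; β=4, v≡18 (mod 19); (18|19)=-1, (18|19)=-1; sign (−1)^0·-1^4·-1^6 = +1.
(a,b)_5: α=5, u≡3; β=1, v≡3 (mod 5); (3|5)=-1, (3|5)=-1; sign (−1)^0·-1^1·-1^5 = +1.
(a,b)_7: α=-11, u≡1; β=-7, v≡6 (mod 7); (1|7)=+1, (6|7)=-1; sign (−1)^1·+1^-7·-1^-11 = +1.
(a,b)_11: α=-4, u≡4; β=-2, v≡5 (mod 11); (4|11)=+1, (5|11)=+1; sign (−1)^0·+1^-2·+1^-4 = +1.
(a,b)_29: α=2, u≡6; β=2, v≡8 (mod 29); (6|29)=+1, (8|29)=-1; sign (−1)^0·+1^2·-1^2 = +1.
|Ram(-35, -910)| = 2, even; anisotropic at {2, ∞}.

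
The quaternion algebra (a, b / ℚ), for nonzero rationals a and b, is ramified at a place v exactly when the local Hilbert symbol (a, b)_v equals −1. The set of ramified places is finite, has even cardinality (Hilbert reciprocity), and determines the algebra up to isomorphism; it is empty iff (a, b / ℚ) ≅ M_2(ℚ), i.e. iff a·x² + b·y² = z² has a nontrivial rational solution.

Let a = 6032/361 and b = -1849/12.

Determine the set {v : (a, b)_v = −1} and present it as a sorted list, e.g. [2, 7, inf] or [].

(a, b) ≡ (377, -3) mod (ℚ^×)²; places V = {2, 3, 13, 19, 29, 43, ∞}.
(a,b)_19: α=-2, u≡9; β=0, v≡9 (mod 19); (9|19)=+1, (9|19)=+1; sign (−1)^0·+1^0·+1^-2 = +1.
(a,b)_2: α=4, β=-2; u≡1, v≡5 (mod 8); ε(u)ε(v)=0·0, αω(v)=4·1, βω(u)=-2·0; sum ≡ 0  ⇒  +1.
(a,b)_13: α=1, u≡10; β=0, v≡3 (mod 13); (10|13)=+1, (3|13)=+1; sign (−1)^0·+1^0·+1^1 = +1.
(a,b)_43: α=0, u≡26; β=2, v≡25 (mod 43); (26|43)=-1, (25|43)=+1; sign (−1)^0·-1^2·+1^0 = +1.
(a,b)_3: α=0, u≡2; β=-1, v≡2 (mod 3); (2|3)=-1, (2|3)=-1; sign (−1)^0·-1^-1·-1^0 = -1.
(a,b)_29: α=1, u≡16; β=0, v≡3 (mod 29); (16|29)=+1, (3|29)=-1; sign (−1)^0·+1^0·-1^1 = -1.
(a,b)_∞: sgn(377)=+, sgn(-3)=−, so +1.
|Ram(377, -3)| = 2, even; anisotropic at {3, 29}.

[3, 29]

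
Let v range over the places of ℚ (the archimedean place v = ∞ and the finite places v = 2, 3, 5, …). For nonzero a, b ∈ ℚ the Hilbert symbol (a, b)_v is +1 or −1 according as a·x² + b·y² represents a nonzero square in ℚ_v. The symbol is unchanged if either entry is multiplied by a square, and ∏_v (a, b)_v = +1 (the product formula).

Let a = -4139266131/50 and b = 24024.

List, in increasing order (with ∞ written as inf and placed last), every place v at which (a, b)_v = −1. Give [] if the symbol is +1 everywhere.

(a, b) ≡ (-102, 6006) mod (ℚ^×)²; places V = {2, 3, 5, 7, 11, 13, 17, ∞}.
(a,b)_5: α=-2, u≡2; β=0, v≡4 (mod 5); (2|5)=-1, (4|5)=+1; sign (−1)^0·-1^0·+1^-2 = +1.
(a,b)_7: α=2, u≡5; β=1, v≡2 (mod 7); (5|7)=-1, (2|7)=+1; sign (−1)^0·-1^1·+1^2 = -1.
(a,b)_17: α=1, u≡3; β=0, v≡3 (mod 17); (3|17)=-1, (3|17)=-1; sign (−1)^0·-1^0·-1^1 = -1.
(a,b)_∞: sgn(-102)=−, sgn(6006)=+, so +1.
(a,b)_13: α=2, u≡5; β=1, v≡2 (mod 13); (5|13)=-1, (2|13)=-1; sign (−1)^0·-1^1·-1^2 = -1.
(a,b)_11: α=2, u≡2; β=1, v≡6 (mod 11); (2|11)=-1, (6|11)=-1; sign (−1)^0·-1^1·-1^2 = -1.
(a,b)_2: α=-1, β=3; u≡5, v≡3 (mod 8); ε(u)ε(v)=0·1, αω(v)=-1·1, βω(u)=3·1; sum ≡ 0  ⇒  +1.
(a,b)_3: α=5, u≡2; β=1, v≡1 (mod 3); (2|3)=-1, (1|3)=+1; sign (−1)^1·-1^1·+1^5 = +1.
|Ram(-102, 6006)| = 4, even; anisotropic at {7, 11, 13, 17}.

[7, 11, 13, 17]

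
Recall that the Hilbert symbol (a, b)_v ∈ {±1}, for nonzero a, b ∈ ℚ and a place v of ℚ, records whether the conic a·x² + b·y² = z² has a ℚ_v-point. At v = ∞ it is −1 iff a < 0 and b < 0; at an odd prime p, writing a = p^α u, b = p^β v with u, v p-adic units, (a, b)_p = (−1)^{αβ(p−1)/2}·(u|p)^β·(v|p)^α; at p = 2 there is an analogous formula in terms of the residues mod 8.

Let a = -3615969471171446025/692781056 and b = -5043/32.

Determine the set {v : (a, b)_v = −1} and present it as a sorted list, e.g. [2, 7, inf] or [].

[2, 13, 17, inf]

(a, b) ≡ (-51051, -6) mod (ℚ^×)²; places V = {2, 3, 5, 7, 11, 13, 17, 31, 41, ∞}.
(a,b)_31: α=-2, u≡23; β=0, v≡10 (mod 31); (23|31)=-1, (10|31)=+1; sign (−1)^0·-1^0·+1^-2 = +1.
(a,b)_17: α=1, u≡10; β=0, v≡14 (mod 17); (10|17)=-1, (14|17)=-1; sign (−1)^0·-1^0·-1^1 = -1.
(a,b)_41: α=6, u≡12; β=2, v≡14 (mod 41); (12|41)=-1, (14|41)=-1; sign (−1)^0·-1^2·-1^6 = +1.
(a,b)_3: α=9, u≡2; β=1, v≡1 (mod 3); (2|3)=-1, (1|3)=+1; sign (−1)^1·-1^1·+1^9 = +1.
(a,b)_∞: sgn(-51051)=−, sgn(-6)=−, so -1.
(a,b)_13: α=1, u≡4; β=0, v≡11 (mod 13); (4|13)=+1, (11|13)=-1; sign (−1)^0·+1^0·-1^1 = -1.
(a,b)_2: α=-16, β=-5; u≡5, v≡5 (mod 8); ε(u)ε(v)=0·0, αω(v)=-16·1, βω(u)=-5·1; sum ≡ 1  ⇒  -1.
(a,b)_5: α=2, u≡4; β=0, v≡1 (mod 5); (4|5)=+1, (1|5)=+1; sign (−1)^0·+1^0·+1^2 = +1.
(a,b)_11: α=-1, u≡4; β=0, v≡5 (mod 11); (4|11)=+1, (5|11)=+1; sign (−1)^0·+1^0·+1^-1 = +1.
(a,b)_7: α=1, u≡1; β=0, v≡1 (mod 7); (1|7)=+1, (1|7)=+1; sign (−1)^0·+1^0·+1^1 = +1.
Ram(-51051, -6) = {2, 13, 17, ∞}; no ℚ_2-point on the conic.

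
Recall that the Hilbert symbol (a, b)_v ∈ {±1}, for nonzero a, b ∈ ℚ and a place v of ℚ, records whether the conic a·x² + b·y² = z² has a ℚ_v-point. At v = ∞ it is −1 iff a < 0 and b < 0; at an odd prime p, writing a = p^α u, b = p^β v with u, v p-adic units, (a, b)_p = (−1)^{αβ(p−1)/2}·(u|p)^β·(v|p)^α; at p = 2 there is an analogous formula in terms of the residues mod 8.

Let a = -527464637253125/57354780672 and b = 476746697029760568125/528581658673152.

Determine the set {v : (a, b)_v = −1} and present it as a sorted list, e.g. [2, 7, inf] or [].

(a, b) ≡ (-10, 442) mod (ℚ^×)²; places V = {2, 3, 5, 7, 11, 13, 17, ∞}.
(a,b)_13: α=6, u≡10; β=9, v≡6 (mod 13); (10|13)=+1, (6|13)=-1; sign (−1)^0·+1^9·-1^6 = +1.
(a,b)_3: α=-6, u≡2; β=-8, v≡1 (mod 3); (2|3)=-1, (1|3)=+1; sign (−1)^0·-1^-8·+1^-6 = +1.
(a,b)_2: α=-15, β=-25; u≡3, v≡5 (mod 8); ε(u)ε(v)=1·0, αω(v)=-15·1, βω(u)=-25·1; sum ≡ 0  ⇒  +1.
(a,b)_17: α=2, u≡10; β=3, v≡9 (mod 17); (10|17)=-1, (9|17)=+1; sign (−1)^0·-1^3·+1^2 = -1.
(a,b)_∞: sgn(-10)=−, sgn(442)=+, so +1.
(a,b)_5: α=5, u≡2; β=4, v≡2 (mod 5); (2|5)=-1, (2|5)=-1; sign (−1)^0·-1^4·-1^5 = -1.
(a,b)_7: α=-4, u≡2; β=-4, v≡2 (mod 7); (2|7)=+1, (2|7)=+1; sign (−1)^0·+1^-4·+1^-4 = +1.
(a,b)_11: α=2, u≡3; β=4, v≡10 (mod 11); (3|11)=+1, (10|11)=-1; sign (−1)^0·+1^4·-1^2 = +1.
(-10, 442 / ℚ) ramifies at {5, 17}: a division algebra.

[5, 17]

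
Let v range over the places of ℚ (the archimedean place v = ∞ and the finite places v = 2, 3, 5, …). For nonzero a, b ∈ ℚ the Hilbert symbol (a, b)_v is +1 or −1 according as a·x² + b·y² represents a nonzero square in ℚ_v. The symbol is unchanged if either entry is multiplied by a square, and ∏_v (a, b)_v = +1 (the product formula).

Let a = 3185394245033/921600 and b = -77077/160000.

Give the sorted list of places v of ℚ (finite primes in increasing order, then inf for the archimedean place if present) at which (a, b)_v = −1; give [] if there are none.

(a, b) ≡ (26273, -13) mod (ℚ^×)²; places V = {2, 3, 5, 7, 11, 13, 43, 47, ∞}.
(a,b)_11: α=4, u≡5; β=2, v≡9 (mod 11); (5|11)=+1, (9|11)=+1; sign (−1)^0·+1^2·+1^4 = +1.
(a,b)_2: α=-12, β=-8; u≡1, v≡3 (mod 8); ε(u)ε(v)=0·1, αω(v)=-12·1, βω(u)=-8·0; sum ≡ 0  ⇒  +1.
(a,b)_13: α=3, u≡6; β=1, v≡10 (mod 13); (6|13)=-1, (10|13)=+1; sign (−1)^0·-1^1·+1^3 = -1.
(a,b)_∞: sgn(26273)=+, sgn(-13)=−, so +1.
(a,b)_47: α=1, u≡2; β=0, v≡12 (mod 47); (2|47)=+1, (12|47)=+1; sign (−1)^0·+1^0·+1^1 = +1.
(a,b)_7: α=2, u≡1; β=2, v≡2 (mod 7); (1|7)=+1, (2|7)=+1; sign (−1)^0·+1^2·+1^2 = +1.
(a,b)_43: α=1, u≡41; β=0, v≡7 (mod 43); (41|43)=+1, (7|43)=-1; sign (−1)^0·+1^0·-1^1 = -1.
(a,b)_3: α=-2, u≡2; β=0, v≡2 (mod 3); (2|3)=-1, (2|3)=-1; sign (−1)^0·-1^0·-1^-2 = +1.
(a,b)_5: α=-2, u≡2; β=-4, v≡3 (mod 5); (2|5)=-1, (3|5)=-1; sign (−1)^0·-1^-4·-1^-2 = +1.
Ram(26273, -13) = {13, 43}; no ℚ_13-point on the conic.

[13, 43]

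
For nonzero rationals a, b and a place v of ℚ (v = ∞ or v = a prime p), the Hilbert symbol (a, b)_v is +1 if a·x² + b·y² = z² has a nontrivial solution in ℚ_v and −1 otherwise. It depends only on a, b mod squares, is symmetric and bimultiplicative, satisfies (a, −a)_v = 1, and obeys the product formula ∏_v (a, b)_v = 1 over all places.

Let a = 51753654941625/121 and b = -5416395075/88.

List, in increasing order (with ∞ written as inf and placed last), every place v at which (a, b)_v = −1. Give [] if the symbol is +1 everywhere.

[11, 13, 17, 19]

(a, b) ≡ (62985, -7106) mod (ℚ^×)²; places V = {2, 3, 5, 7, 11, 13, 17, 19, ∞}.
(a,b)_17: α=1, u≡4; β=1, v≡3 (mod 17); (4|17)=+1, (3|17)=-1; sign (−1)^0·+1^1·-1^1 = -1.
(a,b)_2: α=0, β=-3; u≡1, v≡7 (mod 8); ε(u)ε(v)=0·1, αω(v)=0·0, βω(u)=-3·0; sum ≡ 0  ⇒  +1.
(a,b)_5: α=3, u≡3; β=2, v≡4 (mod 5); (3|5)=-1, (4|5)=+1; sign (−1)^0·-1^2·+1^3 = +1.
(a,b)_∞: sgn(62985)=+, sgn(-7106)=−, so +1.
(a,b)_13: α=3, u≡1; β=2, v≡7 (mod 13); (1|13)=+1, (7|13)=-1; sign (−1)^0·+1^2·-1^3 = -1.
(a,b)_3: α=5, u≡1; β=4, v≡1 (mod 3); (1|3)=+1, (1|3)=+1; sign (−1)^0·+1^4·+1^5 = +1.
(a,b)_7: α=4, u≡6; β=2, v≡3 (mod 7); (6|7)=-1, (3|7)=-1; sign (−1)^0·-1^2·-1^4 = +1.
(a,b)_19: α=1, u≡11; β=1, v≡4 (mod 19); (11|19)=+1, (4|19)=+1; sign (−1)^1·+1^1·+1^1 = -1.
(a,b)_11: α=-2, u≡10; β=-1, v≡1 (mod 11); (10|11)=-1, (1|11)=+1; sign (−1)^0·-1^-1·+1^-2 = -1.
|Ram(62985, -7106)| = 4, even; anisotropic at {11, 13, 17, 19}.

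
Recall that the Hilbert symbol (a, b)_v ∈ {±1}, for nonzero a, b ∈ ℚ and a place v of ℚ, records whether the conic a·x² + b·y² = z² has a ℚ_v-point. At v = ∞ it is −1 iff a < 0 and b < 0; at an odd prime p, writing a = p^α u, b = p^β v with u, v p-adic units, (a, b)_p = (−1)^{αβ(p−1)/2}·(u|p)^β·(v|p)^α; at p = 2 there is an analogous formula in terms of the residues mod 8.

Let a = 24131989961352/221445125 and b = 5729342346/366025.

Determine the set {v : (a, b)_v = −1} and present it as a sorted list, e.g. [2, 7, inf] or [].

(a, b) ≡ (17290, 266) mod (ℚ^×)²; places V = {2, 3, 5, 7, 11, 13, 17, 19, ∞}.
(a,b)_7: α=3, u≡3; β=3, v≡6 (mod 7); (3|7)=-1, (6|7)=-1; sign (−1)^1·-1^3·-1^3 = -1.
(a,b)_3: α=6, u≡1; β=2, v≡2 (mod 3); (1|3)=+1, (2|3)=-1; sign (−1)^0·+1^2·-1^6 = +1.
(a,b)_∞: sgn(17290)=+, sgn(266)=+, so +1.
(a,b)_17: α=2, u≡9; β=2, v≡3 (mod 17); (9|17)=+1, (3|17)=-1; sign (−1)^0·+1^2·-1^2 = +1.
(a,b)_11: α=-6, u≡5; β=-4, v≡8 (mod 11); (5|11)=+1, (8|11)=-1; sign (−1)^0·+1^-4·-1^-6 = +1.
(a,b)_2: α=3, β=1; u≡5, v≡5 (mod 8); ε(u)ε(v)=0·0, αω(v)=3·1, βω(u)=1·1; sum ≡ 0  ⇒  +1.
(a,b)_13: α=3, u≡1; β=2, v≡6 (mod 13); (1|13)=+1, (6|13)=-1; sign (−1)^0·+1^2·-1^3 = -1.
(a,b)_19: α=1, u≡6; β=1, v≡3 (mod 19); (6|19)=+1, (3|19)=-1; sign (−1)^1·+1^1·-1^1 = +1.
(a,b)_5: α=-3, u≡2; β=-2, v≡1 (mod 5); (2|5)=-1, (1|5)=+1; sign (−1)^0·-1^-2·+1^-3 = +1.
Ram(17290, 266) = {7, 13}; no ℚ_7-point on the conic.

[7, 13]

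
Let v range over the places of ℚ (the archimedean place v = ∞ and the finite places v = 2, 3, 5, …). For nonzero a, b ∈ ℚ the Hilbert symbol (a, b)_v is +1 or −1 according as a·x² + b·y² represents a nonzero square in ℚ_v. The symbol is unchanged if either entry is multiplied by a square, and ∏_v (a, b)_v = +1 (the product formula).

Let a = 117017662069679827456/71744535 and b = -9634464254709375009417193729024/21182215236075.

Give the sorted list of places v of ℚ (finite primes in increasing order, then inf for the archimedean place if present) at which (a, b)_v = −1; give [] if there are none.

Mod squares: a ≡ 2310, b ≡ -273. Check v ∈ {∞, 2, 3, 5, 7, 11, 13, 19, 47}.
v=5: a=5^-1·(≡3), b=5^-2·(≡2) mod 5; (3|5)=-1, (2|5)=-1; (−1)^{-1·-2·2}·(-1)^-2·(-1)^-1 = -1.
v=13: a=13^4·(≡12), b=13^5·(≡5) mod 13; (12|13)=+1, (5|13)=-1; (−1)^{4·5·6}·(+1)^5·(-1)^4 = +1.
v=47: a=47^2·(≡36), b=47^4·(≡28) mod 47; (36|47)=+1, (28|47)=+1; (−1)^{2·4·23}·(+1)^4·(+1)^2 = +1.
v=3: a=3^-15·(≡2), b=3^-25·(≡2) mod 3; (2|3)=-1, (2|3)=-1; (−1)^{-15·-25·1}·(-1)^-25·(-1)^-15 = -1.
v=11: a=11^1·(≡1), b=11^2·(≡2) mod 11; (1|11)=+1, (2|11)=-1; (−1)^{1·2·5}·(+1)^2·(-1)^1 = -1.
v=7: a=7^1·(≡1), b=7^1·(≡6) mod 7; (1|7)=+1, (6|7)=-1; (−1)^{1·1·3}·(+1)^1·(-1)^1 = +1.
v=19: a=19^6·(≡6), b=19^10·(≡2) mod 19; (6|19)=+1, (2|19)=-1; (−1)^{6·10·9}·(+1)^10·(-1)^6 = +1.
v=∞: 2310 > 0 and -273 < 0  ⇒  (a,b)_∞ = +1.
v=2: v_2(a)=9, v_2(b)=10; units ≡ 3, 7 (mod 8); ε·ε+αω+βω = 1·1+9·0+10·1 ≡ 1  ⇒  (a,b)_2 = -1.
(2310, -273 / ℚ) ramifies at {2, 3, 5, 11}: a division algebra.

[2, 3, 5, 11]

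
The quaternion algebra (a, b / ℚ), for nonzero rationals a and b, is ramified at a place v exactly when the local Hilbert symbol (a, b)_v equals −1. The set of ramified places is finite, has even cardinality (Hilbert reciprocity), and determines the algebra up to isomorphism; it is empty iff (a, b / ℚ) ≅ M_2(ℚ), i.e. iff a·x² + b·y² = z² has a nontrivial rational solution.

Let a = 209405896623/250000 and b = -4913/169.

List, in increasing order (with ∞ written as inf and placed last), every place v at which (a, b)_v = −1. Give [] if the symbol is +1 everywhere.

Mod squares: a ≡ 5862263, b ≡ -17. Check v ∈ {∞, 2, 3, 5, 7, 11, 13, 17, 23, 29, 47}.
v=2: v_2(a)=-4, v_2(b)=0; units ≡ 7, 7 (mod 8); ε·ε+αω+βω = 1·1+-4·0+0·0 ≡ 1  ⇒  (a,b)_2 = -1.
v=47: a=47^1·(≡39), b=47^0·(≡31) mod 47; (39|47)=-1, (31|47)=-1; (−1)^{1·0·23}·(-1)^0·(-1)^1 = -1.
v=17: a=17^1·(≡12), b=17^3·(≡1) mod 17; (12|17)=-1, (1|17)=+1; (−1)^{1·3·8}·(-1)^3·(+1)^1 = -1.
v=7: a=7^2·(≡4), b=7^0·(≡1) mod 7; (4|7)=+1, (1|7)=+1; (−1)^{2·0·3}·(+1)^0·(+1)^2 = +1.
v=23: a=23^1·(≡1), b=23^0·(≡4) mod 23; (1|23)=+1, (4|23)=+1; (−1)^{1·0·11}·(+1)^0·(+1)^1 = +1.
v=11: a=11^1·(≡3), b=11^0·(≡1) mod 11; (3|11)=+1, (1|11)=+1; (−1)^{1·0·5}·(+1)^0·(+1)^1 = +1.
v=13: a=13^0·(≡4), b=13^-2·(≡1) mod 13; (4|13)=+1, (1|13)=+1; (−1)^{0·-2·6}·(+1)^-2·(+1)^0 = +1.
v=5: a=5^-6·(≡3), b=5^0·(≡3) mod 5; (3|5)=-1, (3|5)=-1; (−1)^{-6·0·2}·(-1)^0·(-1)^-6 = +1.
v=3: a=3^6·(≡2), b=3^0·(≡1) mod 3; (2|3)=-1, (1|3)=+1; (−1)^{6·0·1}·(-1)^0·(+1)^6 = +1.
v=∞: 5862263 > 0 and -17 < 0  ⇒  (a,b)_∞ = +1.
v=29: a=29^1·(≡10), b=29^0·(≡14) mod 29; (10|29)=-1, (14|29)=-1; (−1)^{1·0·14}·(-1)^0·(-1)^1 = -1.
Ram(5862263, -17) = {2, 17, 29, 47}; no ℚ_2-point on the conic.

[2, 17, 29, 47]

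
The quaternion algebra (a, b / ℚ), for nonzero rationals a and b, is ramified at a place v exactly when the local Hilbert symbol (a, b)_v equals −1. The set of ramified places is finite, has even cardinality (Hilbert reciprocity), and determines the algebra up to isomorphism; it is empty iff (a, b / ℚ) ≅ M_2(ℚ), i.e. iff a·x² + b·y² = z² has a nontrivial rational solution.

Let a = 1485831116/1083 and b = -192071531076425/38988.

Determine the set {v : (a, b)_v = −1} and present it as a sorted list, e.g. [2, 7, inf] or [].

[31, 43]

(a, b) ≡ (187953, -2102451) mod (ℚ^×)²; places V = {2, 3, 5, 7, 11, 13, 19, 31, 37, 43, 47, ∞}.
(a,b)_11: α=2, u≡2; β=2, v≡4 (mod 11); (2|11)=-1, (4|11)=+1; sign (−1)^0·-1^2·+1^2 = +1.
(a,b)_7: α=2, u≡3; β=2, v≡6 (mod 7); (3|7)=-1, (6|7)=-1; sign (−1)^0·-1^2·-1^2 = +1.
(a,b)_∞: sgn(187953)=+, sgn(-2102451)=−, so +1.
(a,b)_3: α=-1, u≡2; β=-3, v≡1 (mod 3); (2|3)=-1, (1|3)=+1; sign (−1)^1·-1^-3·+1^-1 = +1.
(a,b)_19: α=-2, u≡17; β=-2, v≡12 (mod 19); (17|19)=+1, (12|19)=-1; sign (−1)^0·+1^-2·-1^-2 = +1.
(a,b)_31: α=1, u≡28; β=1, v≡7 (mod 31); (28|31)=+1, (7|31)=+1; sign (−1)^1·+1^1·+1^1 = -1.
(a,b)_2: α=2, β=-2; u≡1, v≡5 (mod 8); ε(u)ε(v)=0·0, αω(v)=2·1, βω(u)=-2·0; sum ≡ 0  ⇒  +1.
(a,b)_43: α=1, u≡34; β=2, v≡34 (mod 43); (34|43)=-1, (34|43)=-1; sign (−1)^0·-1^2·-1^1 = -1.
(a,b)_5: α=0, u≡2; β=2, v≡1 (mod 5); (2|5)=-1, (1|5)=+1; sign (−1)^0·-1^2·+1^0 = +1.
(a,b)_47: α=1, u≡3; β=1, v≡19 (mod 47); (3|47)=+1, (19|47)=-1; sign (−1)^1·+1^1·-1^1 = +1.
(a,b)_37: α=0, u≡36; β=1, v≡12 (mod 37); (36|37)=+1, (12|37)=+1; sign (−1)^0·+1^1·+1^0 = +1.
(a,b)_13: α=0, u≡4; β=1, v≡7 (mod 13); (4|13)=+1, (7|13)=-1; sign (−1)^0·+1^1·-1^0 = +1.
|Ram(187953, -2102451)| = 2, even; anisotropic at {31, 43}.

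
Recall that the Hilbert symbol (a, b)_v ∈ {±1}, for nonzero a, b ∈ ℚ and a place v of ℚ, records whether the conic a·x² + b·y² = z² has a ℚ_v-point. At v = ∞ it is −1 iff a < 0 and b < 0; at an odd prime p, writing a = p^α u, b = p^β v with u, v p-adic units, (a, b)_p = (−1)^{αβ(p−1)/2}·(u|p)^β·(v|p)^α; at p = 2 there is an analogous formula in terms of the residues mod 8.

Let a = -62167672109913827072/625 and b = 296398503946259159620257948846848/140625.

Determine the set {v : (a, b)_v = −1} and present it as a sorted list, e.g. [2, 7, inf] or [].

[7, 17]

Mod squares: a ≡ -527, b ≡ 2460563. Check v ∈ {∞, 2, 3, 5, 7, 11, 17, 23, 29, 31}.
v=29: a=29^0·(≡28), b=29^3·(≡7) mod 29; (28|29)=+1, (7|29)=+1; (−1)^{0·3·14}·(+1)^3·(+1)^0 = +1.
v=7: a=7^2·(≡6), b=7^3·(≡2) mod 7; (6|7)=-1, (2|7)=+1; (−1)^{2·3·3}·(-1)^3·(+1)^2 = -1.
v=3: a=3^0·(≡1), b=3^-2·(≡2) mod 3; (1|3)=+1, (2|3)=-1; (−1)^{0·-2·1}·(+1)^-2·(-1)^0 = +1.
v=5: a=5^-4·(≡3), b=5^-6·(≡2) mod 5; (3|5)=-1, (2|5)=-1; (−1)^{-4·-6·2}·(-1)^-6·(-1)^-4 = +1.
v=2: v_2(a)=8, v_2(b)=8; units ≡ 1, 3 (mod 8); ε·ε+αω+βω = 0·1+8·1+8·0 ≡ 0  ⇒  (a,b)_2 = +1.
v=17: a=17^3·(≡6), b=17^5·(≡2) mod 17; (6|17)=-1, (2|17)=+1; (−1)^{3·5·8}·(-1)^5·(+1)^3 = -1.
v=11: a=11^2·(≡9), b=11^0·(≡10) mod 11; (9|11)=+1, (10|11)=-1; (−1)^{2·0·5}·(+1)^0·(-1)^2 = +1.
v=∞: -527 < 0 and 2460563 > 0  ⇒  (a,b)_∞ = +1.
v=31: a=31^3·(≡7), b=31^5·(≡30) mod 31; (7|31)=+1, (30|31)=-1; (−1)^{3·5·15}·(+1)^5·(-1)^3 = +1.
v=23: a=23^4·(≡16), b=23^7·(≡1) mod 23; (16|23)=+1, (1|23)=+1; (−1)^{4·7·11}·(+1)^7·(+1)^4 = +1.
Ram(-527, 2460563) = {7, 17}; no ℚ_7-point on the conic.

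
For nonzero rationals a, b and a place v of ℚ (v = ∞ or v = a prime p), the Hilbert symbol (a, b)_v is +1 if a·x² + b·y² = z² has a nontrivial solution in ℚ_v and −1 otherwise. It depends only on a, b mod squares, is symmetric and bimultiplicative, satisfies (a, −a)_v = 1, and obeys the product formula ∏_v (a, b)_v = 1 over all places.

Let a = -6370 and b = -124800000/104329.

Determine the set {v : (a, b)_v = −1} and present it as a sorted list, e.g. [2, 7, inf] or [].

[2, 3, 13, inf]

Mod squares: a ≡ -130, b ≡ -195. Check v ∈ {∞, 2, 3, 5, 7, 13, 17, 19}.
v=5: a=5^1·(≡1), b=5^5·(≡1) mod 5; (1|5)=+1, (1|5)=+1; (−1)^{1·5·2}·(+1)^5·(+1)^1 = +1.
v=17: a=17^0·(≡5), b=17^-2·(≡15) mod 17; (5|17)=-1, (15|17)=+1; (−1)^{0·-2·8}·(-1)^-2·(+1)^0 = +1.
v=2: v_2(a)=1, v_2(b)=10; units ≡ 7, 5 (mod 8); ε·ε+αω+βω = 1·0+1·1+10·0 ≡ 1  ⇒  (a,b)_2 = -1.
v=∞: -130 < 0 and -195 < 0  ⇒  (a,b)_∞ = -1.
v=19: a=19^0·(≡14), b=19^-2·(≡14) mod 19; (14|19)=-1, (14|19)=-1; (−1)^{0·-2·9}·(-1)^-2·(-1)^0 = +1.
v=7: a=7^2·(≡3), b=7^0·(≡4) mod 7; (3|7)=-1, (4|7)=+1; (−1)^{2·0·3}·(-1)^0·(+1)^2 = +1.
v=13: a=13^1·(≡4), b=13^1·(≡8) mod 13; (4|13)=+1, (8|13)=-1; (−1)^{1·1·6}·(+1)^1·(-1)^1 = -1.
v=3: a=3^0·(≡2), b=3^1·(≡1) mod 3; (2|3)=-1, (1|3)=+1; (−1)^{0·1·1}·(-1)^1·(+1)^0 = -1.
Ram(-130, -195) = {2, 3, 13, ∞}; no ℚ_2-point on the conic.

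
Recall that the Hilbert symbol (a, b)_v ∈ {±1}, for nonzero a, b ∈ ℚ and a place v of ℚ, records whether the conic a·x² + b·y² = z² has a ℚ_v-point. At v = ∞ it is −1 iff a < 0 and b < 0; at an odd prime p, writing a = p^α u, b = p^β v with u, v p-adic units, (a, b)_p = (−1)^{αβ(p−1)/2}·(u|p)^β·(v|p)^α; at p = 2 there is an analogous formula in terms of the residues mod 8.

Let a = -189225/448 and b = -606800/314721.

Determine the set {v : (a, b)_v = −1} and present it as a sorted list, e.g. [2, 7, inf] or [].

[41, inf]

(a, b) ≡ (-7, -1517) mod (ℚ^×)²; places V = {2, 3, 5, 7, 11, 17, 29, 37, 41, ∞}.
(a,b)_17: α=0, u≡6; β=-2, v≡15 (mod 17); (6|17)=-1, (15|17)=+1; sign (−1)^0·-1^-2·+1^0 = +1.
(a,b)_11: α=0, u≡1; β=-2, v≡3 (mod 11); (1|11)=+1, (3|11)=+1; sign (−1)^0·+1^-2·+1^0 = +1.
(a,b)_2: α=-6, β=4; u≡1, v≡3 (mod 8); ε(u)ε(v)=0·1, αω(v)=-6·1, βω(u)=4·0; sum ≡ 0  ⇒  +1.
(a,b)_∞: sgn(-7)=−, sgn(-1517)=−, so -1.
(a,b)_41: α=0, u≡17; β=1, v≡33 (mod 41); (17|41)=-1, (33|41)=+1; sign (−1)^0·-1^1·+1^0 = -1.
(a,b)_29: α=2, u≡5; β=0, v≡22 (mod 29); (5|29)=+1, (22|29)=+1; sign (−1)^0·+1^0·+1^2 = +1.
(a,b)_5: α=2, u≡2; β=2, v≡3 (mod 5); (2|5)=-1, (3|5)=-1; sign (−1)^0·-1^2·-1^2 = +1.
(a,b)_7: α=-1, u≡6; β=0, v≡2 (mod 7); (6|7)=-1, (2|7)=+1; sign (−1)^0·-1^0·+1^-1 = +1.
(a,b)_37: α=0, u≡26; β=1, v≡9 (mod 37); (26|37)=+1, (9|37)=+1; sign (−1)^0·+1^1·+1^0 = +1.
(a,b)_3: α=2, u≡2; β=-2, v≡1 (mod 3); (2|3)=-1, (1|3)=+1; sign (−1)^0·-1^-2·+1^2 = +1.
(-7, -1517 / ℚ) ramifies at {41, ∞}: a division algebra.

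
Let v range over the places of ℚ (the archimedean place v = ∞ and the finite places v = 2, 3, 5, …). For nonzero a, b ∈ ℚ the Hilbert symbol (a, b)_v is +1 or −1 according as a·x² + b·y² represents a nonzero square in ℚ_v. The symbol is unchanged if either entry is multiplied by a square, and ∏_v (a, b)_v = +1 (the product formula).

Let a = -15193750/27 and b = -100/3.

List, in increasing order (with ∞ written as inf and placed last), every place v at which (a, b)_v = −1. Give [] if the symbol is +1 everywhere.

[2, 3, 5, 11, 17, inf]

Mod squares: a ≡ -72930, b ≡ -3. Check v ∈ {∞, 2, 3, 5, 11, 13, 17}.
v=∞: -72930 < 0 and -3 < 0  ⇒  (a,b)_∞ = -1.
v=11: a=11^1·(≡4), b=11^0·(≡7) mod 11; (4|11)=+1, (7|11)=-1; (−1)^{1·0·5}·(+1)^0·(-1)^1 = -1.
v=3: a=3^-3·(≡2), b=3^-1·(≡2) mod 3; (2|3)=-1, (2|3)=-1; (−1)^{-3·-1·1}·(-1)^-1·(-1)^-3 = -1.
v=13: a=13^1·(≡2), b=13^0·(≡10) mod 13; (2|13)=-1, (10|13)=+1; (−1)^{1·0·6}·(-1)^0·(+1)^1 = +1.
v=17: a=17^1·(≡11), b=17^0·(≡12) mod 17; (11|17)=-1, (12|17)=-1; (−1)^{1·0·8}·(-1)^0·(-1)^1 = -1.
v=5: a=5^5·(≡4), b=5^2·(≡2) mod 5; (4|5)=+1, (2|5)=-1; (−1)^{5·2·2}·(+1)^2·(-1)^5 = -1.
v=2: v_2(a)=1, v_2(b)=2; units ≡ 7, 5 (mod 8); ε·ε+αω+βω = 1·0+1·1+2·0 ≡ 1  ⇒  (a,b)_2 = -1.
|Ram(-72930, -3)| = 6, even; anisotropic at {2, 3, 5, 11, 17, ∞}.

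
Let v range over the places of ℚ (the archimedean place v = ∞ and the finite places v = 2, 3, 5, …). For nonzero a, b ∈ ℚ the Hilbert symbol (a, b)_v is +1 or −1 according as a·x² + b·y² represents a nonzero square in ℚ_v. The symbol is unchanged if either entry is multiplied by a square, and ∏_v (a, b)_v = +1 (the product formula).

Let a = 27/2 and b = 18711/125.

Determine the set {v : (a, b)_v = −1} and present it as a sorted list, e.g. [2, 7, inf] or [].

(a, b) ≡ (6, 1155) mod (ℚ^×)²; places V = {2, 3, 5, 7, 11, ∞}.
(a,b)_5: α=0, u≡1; β=-3, v≡1 (mod 5); (1|5)=+1, (1|5)=+1; sign (−1)^0·+1^-3·+1^0 = +1.
(a,b)_∞: sgn(6)=+, sgn(1155)=+, so +1.
(a,b)_2: α=-1, β=0; u≡3, v≡3 (mod 8); ε(u)ε(v)=1·1, αω(v)=-1·1, βω(u)=0·1; sum ≡ 0  ⇒  +1.
(a,b)_7: α=0, u≡3; β=1, v≡1 (mod 7); (3|7)=-1, (1|7)=+1; sign (−1)^0·-1^1·+1^0 = -1.
(a,b)_3: α=3, u≡2; β=5, v≡1 (mod 3); (2|3)=-1, (1|3)=+1; sign (−1)^1·-1^5·+1^3 = +1.
(a,b)_11: α=0, u≡8; β=1, v≡10 (mod 11); (8|11)=-1, (10|11)=-1; sign (−1)^0·-1^1·-1^0 = -1.
(6, 1155 / ℚ) ramifies at {7, 11}: a division algebra.

[7, 11]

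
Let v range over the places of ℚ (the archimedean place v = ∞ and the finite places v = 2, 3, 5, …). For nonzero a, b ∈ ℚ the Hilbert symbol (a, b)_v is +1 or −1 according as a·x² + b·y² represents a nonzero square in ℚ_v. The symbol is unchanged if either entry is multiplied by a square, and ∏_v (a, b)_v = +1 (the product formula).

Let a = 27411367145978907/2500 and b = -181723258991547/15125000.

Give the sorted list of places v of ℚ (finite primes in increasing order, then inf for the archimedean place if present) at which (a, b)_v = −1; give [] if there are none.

[2, 13, 17, 43]

Mod squares: a ≡ 199563, b ≡ -6. Check v ∈ {∞, 2, 3, 5, 7, 11, 13, 17, 43}.
v=11: a=11^0·(≡1), b=11^-2·(≡5) mod 11; (1|11)=+1, (5|11)=+1; (−1)^{0·-2·5}·(+1)^-2·(+1)^0 = +1.
v=3: a=3^3·(≡2), b=3^5·(≡1) mod 3; (2|3)=-1, (1|3)=+1; (−1)^{3·5·1}·(-1)^5·(+1)^3 = +1.
v=∞: 199563 > 0 and -6 < 0  ⇒  (a,b)_∞ = +1.
v=13: a=13^5·(≡5), b=13^4·(≡5) mod 13; (5|13)=-1, (5|13)=-1; (−1)^{5·4·6}·(-1)^4·(-1)^5 = -1.
v=17: a=17^3·(≡16), b=17^2·(≡3) mod 17; (16|17)=+1, (3|17)=-1; (−1)^{3·2·8}·(+1)^2·(-1)^3 = -1.
v=2: v_2(a)=-2, v_2(b)=-3; units ≡ 3, 5 (mod 8); ε·ε+αω+βω = 1·0+-2·1+-3·1 ≡ 1  ⇒  (a,b)_2 = -1.
v=5: a=5^-4·(≡3), b=5^-6·(≡1) mod 5; (3|5)=-1, (1|5)=+1; (−1)^{-4·-6·2}·(-1)^-6·(+1)^-4 = +1.
v=7: a=7^1·(≡6), b=7^2·(≡2) mod 7; (6|7)=-1, (2|7)=+1; (−1)^{1·2·3}·(-1)^2·(+1)^1 = +1.
v=43: a=43^3·(≡13), b=43^2·(≡32) mod 43; (13|43)=+1, (32|43)=-1; (−1)^{3·2·21}·(+1)^2·(-1)^3 = -1.
|Ram(199563, -6)| = 4, even; anisotropic at {2, 13, 17, 43}.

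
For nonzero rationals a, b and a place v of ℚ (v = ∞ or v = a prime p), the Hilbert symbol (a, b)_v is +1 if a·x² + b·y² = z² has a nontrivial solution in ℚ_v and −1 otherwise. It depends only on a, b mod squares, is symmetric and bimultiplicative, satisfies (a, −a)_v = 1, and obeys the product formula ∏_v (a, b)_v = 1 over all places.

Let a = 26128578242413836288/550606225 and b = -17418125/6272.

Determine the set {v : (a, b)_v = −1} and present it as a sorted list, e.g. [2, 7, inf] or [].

[3, 17]

Mod squares: a ≡ 2958, b ≡ -58. Check v ∈ {∞, 2, 3, 5, 7, 11, 13, 17, 19, 29, 31}.
v=31: a=31^2·(≡12), b=31^2·(≡1) mod 31; (12|31)=-1, (1|31)=+1; (−1)^{2·2·15}·(-1)^2·(+1)^2 = +1.
v=7: a=7^0·(≡1), b=7^-2·(≡5) mod 7; (1|7)=+1, (5|7)=-1; (−1)^{0·-2·3}·(+1)^-2·(-1)^0 = +1.
v=∞: 2958 > 0 and -58 < 0  ⇒  (a,b)_∞ = +1.
v=2: v_2(a)=11, v_2(b)=-7; units ≡ 7, 3 (mod 8); ε·ε+αω+βω = 1·1+11·1+-7·0 ≡ 0  ⇒  (a,b)_2 = +1.
v=17: a=17^1·(≡4), b=17^0·(≡10) mod 17; (4|17)=+1, (10|17)=-1; (−1)^{1·0·8}·(+1)^0·(-1)^1 = -1.
v=3: a=3^7·(≡2), b=3^0·(≡2) mod 3; (2|3)=-1, (2|3)=-1; (−1)^{7·0·1}·(-1)^0·(-1)^7 = -1.
v=5: a=5^-2·(≡2), b=5^4·(≡3) mod 5; (2|5)=-1, (3|5)=-1; (−1)^{-2·4·2}·(-1)^4·(-1)^-2 = +1.
v=19: a=19^-4·(≡2), b=19^0·(≡15) mod 19; (2|19)=-1, (15|19)=-1; (−1)^{-4·0·9}·(-1)^0·(-1)^-4 = +1.
v=13: a=13^-2·(≡2), b=13^0·(≡7) mod 13; (2|13)=-1, (7|13)=-1; (−1)^{-2·0·6}·(-1)^0·(-1)^-2 = +1.
v=11: a=11^4·(≡7), b=11^0·(≡6) mod 11; (7|11)=-1, (6|11)=-1; (−1)^{4·0·5}·(-1)^0·(-1)^4 = +1.
v=29: a=29^3·(≡11), b=29^1·(≡21) mod 29; (11|29)=-1, (21|29)=-1; (−1)^{3·1·14}·(-1)^1·(-1)^3 = +1.
Ram(2958, -58) = {3, 17}; no ℚ_3-point on the conic.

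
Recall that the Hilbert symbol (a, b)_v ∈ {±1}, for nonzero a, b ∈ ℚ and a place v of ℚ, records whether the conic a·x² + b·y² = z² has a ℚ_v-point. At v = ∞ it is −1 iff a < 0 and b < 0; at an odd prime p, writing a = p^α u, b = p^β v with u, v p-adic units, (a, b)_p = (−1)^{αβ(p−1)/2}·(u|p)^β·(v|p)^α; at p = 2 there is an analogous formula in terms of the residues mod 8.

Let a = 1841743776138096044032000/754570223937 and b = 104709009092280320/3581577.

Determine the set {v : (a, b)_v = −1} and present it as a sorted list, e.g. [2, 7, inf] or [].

Mod squares: a ≡ 787865, b ≡ 121210. Check v ∈ {∞, 2, 3, 5, 7, 13, 17, 23, 31, 47}.
v=7: a=7^6·(≡4), b=7^4·(≡6) mod 7; (4|7)=+1, (6|7)=-1; (−1)^{6·4·3}·(+1)^4·(-1)^6 = +1.
v=17: a=17^-5·(≡12), b=17^-3·(≡5) mod 17; (12|17)=-1, (5|17)=-1; (−1)^{-5·-3·8}·(-1)^-3·(-1)^-5 = +1.
v=23: a=23^1·(≡9), b=23^1·(≡2) mod 23; (9|23)=+1, (2|23)=+1; (−1)^{1·1·11}·(+1)^1·(+1)^1 = -1.
v=∞: 787865 > 0 and 121210 > 0  ⇒  (a,b)_∞ = +1.
v=3: a=3^-12·(≡2), b=3^-6·(≡1) mod 3; (2|3)=-1, (1|3)=+1; (−1)^{-12·-6·1}·(-1)^-6·(+1)^-12 = +1.
v=47: a=47^4·(≡36), b=47^2·(≡39) mod 47; (36|47)=+1, (39|47)=-1; (−1)^{4·2·23}·(+1)^2·(-1)^4 = +1.
v=13: a=13^3·(≡9), b=13^2·(≡8) mod 13; (9|13)=+1, (8|13)=-1; (−1)^{3·2·6}·(+1)^2·(-1)^3 = -1.
v=2: v_2(a)=14, v_2(b)=15; units ≡ 1, 5 (mod 8); ε·ε+αω+βω = 0·0+14·1+15·0 ≡ 0  ⇒  (a,b)_2 = +1.
v=5: a=5^3·(≡3), b=5^1·(≡2) mod 5; (3|5)=-1, (2|5)=-1; (−1)^{3·1·2}·(-1)^1·(-1)^3 = +1.
v=31: a=31^1·(≡3), b=31^1·(≡28) mod 31; (3|31)=-1, (28|31)=+1; (−1)^{1·1·15}·(-1)^1·(+1)^1 = +1.
Ram(787865, 121210) = {13, 23}; no ℚ_13-point on the conic.

[13, 23]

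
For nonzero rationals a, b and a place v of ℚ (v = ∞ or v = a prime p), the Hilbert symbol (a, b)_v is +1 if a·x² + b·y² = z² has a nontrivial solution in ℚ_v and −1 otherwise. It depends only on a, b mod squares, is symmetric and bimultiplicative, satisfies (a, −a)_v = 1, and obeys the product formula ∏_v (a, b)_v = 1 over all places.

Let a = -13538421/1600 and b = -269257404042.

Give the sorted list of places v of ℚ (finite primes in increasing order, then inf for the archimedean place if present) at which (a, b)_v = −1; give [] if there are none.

Mod squares: a ≡ -989, b ≡ -14858. Check v ∈ {∞, 2, 3, 5, 11, 13, 17, 19, 23, 43}.
v=23: a=23^1·(≡8), b=23^1·(≡15) mod 23; (8|23)=+1, (15|23)=-1; (−1)^{1·1·11}·(+1)^1·(-1)^1 = +1.
v=11: a=11^0·(≡1), b=11^2·(≡1) mod 11; (1|11)=+1, (1|11)=+1; (−1)^{0·2·5}·(+1)^2·(+1)^0 = +1.
v=13: a=13^2·(≡10), b=13^0·(≡10) mod 13; (10|13)=+1, (10|13)=+1; (−1)^{2·0·6}·(+1)^0·(+1)^2 = +1.
v=5: a=5^-2·(≡1), b=5^0·(≡3) mod 5; (1|5)=+1, (3|5)=-1; (−1)^{-2·0·2}·(+1)^0·(-1)^-2 = +1.
v=3: a=3^4·(≡1), b=3^4·(≡1) mod 3; (1|3)=+1, (1|3)=+1; (−1)^{4·4·1}·(+1)^4·(+1)^4 = +1.
v=17: a=17^0·(≡11), b=17^1·(≡14) mod 17; (11|17)=-1, (14|17)=-1; (−1)^{0·1·8}·(-1)^1·(-1)^0 = -1.
v=2: v_2(a)=-6, v_2(b)=1; units ≡ 3, 3 (mod 8); ε·ε+αω+βω = 1·1+-6·1+1·1 ≡ 0  ⇒  (a,b)_2 = +1.
v=19: a=19^0·(≡12), b=19^1·(≡16) mod 19; (12|19)=-1, (16|19)=+1; (−1)^{0·1·9}·(-1)^1·(+1)^0 = -1.
v=∞: -989 < 0 and -14858 < 0  ⇒  (a,b)_∞ = -1.
v=43: a=43^1·(≡19), b=43^2·(≡26) mod 43; (19|43)=-1, (26|43)=-1; (−1)^{1·2·21}·(-1)^2·(-1)^1 = -1.
(-989, -14858 / ℚ) ramifies at {17, 19, 43, ∞}: a division algebra.

[17, 19, 43, inf]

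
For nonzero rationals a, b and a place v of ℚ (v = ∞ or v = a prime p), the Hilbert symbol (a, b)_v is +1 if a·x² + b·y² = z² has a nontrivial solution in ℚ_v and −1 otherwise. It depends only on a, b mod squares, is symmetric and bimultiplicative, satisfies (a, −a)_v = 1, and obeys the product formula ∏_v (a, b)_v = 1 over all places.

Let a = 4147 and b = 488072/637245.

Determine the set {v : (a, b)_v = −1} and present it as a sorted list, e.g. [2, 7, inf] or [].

[2, 5, 11, 29]

(a, b) ≡ (4147, 10) mod (ℚ^×)²; places V = {2, 3, 5, 7, 11, 13, 17, 19, 29, ∞}.
(a,b)_29: α=1, u≡27; β=0, v≡27 (mod 29); (27|29)=-1, (27|29)=-1; sign (−1)^0·-1^0·-1^1 = -1.
(a,b)_2: α=0, β=3; u≡3, v≡5 (mod 8); ε(u)ε(v)=1·0, αω(v)=0·1, βω(u)=3·1; sum ≡ 1  ⇒  -1.
(a,b)_19: α=0, u≡5; β=2, v≡15 (mod 19); (5|19)=+1, (15|19)=-1; sign (−1)^0·+1^2·-1^0 = +1.
(a,b)_3: α=0, u≡1; β=-2, v≡1 (mod 3); (1|3)=+1, (1|3)=+1; sign (−1)^0·+1^-2·+1^0 = +1.
(a,b)_13: α=1, u≡7; β=2, v≡12 (mod 13); (7|13)=-1, (12|13)=+1; sign (−1)^0·-1^2·+1^1 = +1.
(a,b)_7: α=0, u≡3; β=-2, v≡3 (mod 7); (3|7)=-1, (3|7)=-1; sign (−1)^0·-1^-2·-1^0 = +1.
(a,b)_∞: sgn(4147)=+, sgn(10)=+, so +1.
(a,b)_11: α=1, u≡3; β=0, v≡6 (mod 11); (3|11)=+1, (6|11)=-1; sign (−1)^0·+1^0·-1^1 = -1.
(a,b)_17: α=0, u≡16; β=-2, v≡3 (mod 17); (16|17)=+1, (3|17)=-1; sign (−1)^0·+1^-2·-1^0 = +1.
(a,b)_5: α=0, u≡2; β=-1, v≡3 (mod 5); (2|5)=-1, (3|5)=-1; sign (−1)^0·-1^-1·-1^0 = -1.
Ram(4147, 10) = {2, 5, 11, 29}; no ℚ_2-point on the conic.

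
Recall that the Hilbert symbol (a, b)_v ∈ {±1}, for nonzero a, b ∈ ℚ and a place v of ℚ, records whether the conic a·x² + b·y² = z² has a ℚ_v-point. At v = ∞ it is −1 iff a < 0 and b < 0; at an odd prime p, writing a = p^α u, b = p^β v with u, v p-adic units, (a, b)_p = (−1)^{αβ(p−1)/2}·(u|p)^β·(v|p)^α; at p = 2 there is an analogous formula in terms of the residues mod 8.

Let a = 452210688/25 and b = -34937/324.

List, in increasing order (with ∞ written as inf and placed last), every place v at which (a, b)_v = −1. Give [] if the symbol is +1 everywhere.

[2, 29, 31, 47]

(a, b) ≡ (1363, -713) mod (ℚ^×)²; places V = {2, 3, 5, 7, 23, 29, 31, 47, ∞}.
(a,b)_2: α=12, β=-2; u≡3, v≡7 (mod 8); ε(u)ε(v)=1·1, αω(v)=12·0, βω(u)=-2·1; sum ≡ 1  ⇒  -1.
(a,b)_∞: sgn(1363)=+, sgn(-713)=−, so +1.
(a,b)_47: α=1, u≡11; β=0, v≡22 (mod 47); (11|47)=-1, (22|47)=-1; sign (−1)^0·-1^0·-1^1 = -1.
(a,b)_3: α=4, u≡1; β=-4, v≡1 (mod 3); (1|3)=+1, (1|3)=+1; sign (−1)^0·+1^-4·+1^4 = +1.
(a,b)_31: α=0, u≡23; β=1, v≡28 (mod 31); (23|31)=-1, (28|31)=+1; sign (−1)^0·-1^1·+1^0 = -1.
(a,b)_29: α=1, u≡15; β=0, v≡19 (mod 29); (15|29)=-1, (19|29)=-1; sign (−1)^0·-1^0·-1^1 = -1.
(a,b)_23: α=0, u≡3; β=1, v≡11 (mod 23); (3|23)=+1, (11|23)=-1; sign (−1)^0·+1^1·-1^0 = +1.
(a,b)_7: α=0, u≡5; β=2, v≡4 (mod 7); (5|7)=-1, (4|7)=+1; sign (−1)^0·-1^2·+1^0 = +1.
(a,b)_5: α=-2, u≡3; β=0, v≡2 (mod 5); (3|5)=-1, (2|5)=-1; sign (−1)^0·-1^0·-1^-2 = +1.
(1363, -713 / ℚ) ramifies at {2, 29, 31, 47}: a division algebra.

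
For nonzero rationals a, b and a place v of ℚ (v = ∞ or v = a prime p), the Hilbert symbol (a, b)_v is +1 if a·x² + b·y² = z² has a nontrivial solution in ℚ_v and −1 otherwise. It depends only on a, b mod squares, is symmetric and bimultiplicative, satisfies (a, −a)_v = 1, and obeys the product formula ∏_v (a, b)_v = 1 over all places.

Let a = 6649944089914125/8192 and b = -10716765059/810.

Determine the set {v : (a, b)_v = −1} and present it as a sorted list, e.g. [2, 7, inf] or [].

[2, 5, 11, 13]

Mod squares: a ≡ 2730, b ≡ -110. Check v ∈ {∞, 2, 3, 5, 7, 11, 13}.
v=13: a=13^3·(≡6), b=13^2·(≡8) mod 13; (6|13)=-1, (8|13)=-1; (−1)^{3·2·6}·(-1)^2·(-1)^3 = -1.
v=3: a=3^5·(≡1), b=3^-4·(≡1) mod 3; (1|3)=+1, (1|3)=+1; (−1)^{5·-4·1}·(+1)^-4·(+1)^5 = +1.
v=7: a=7^7·(≡5), b=7^8·(≡2) mod 7; (5|7)=-1, (2|7)=+1; (−1)^{7·8·3}·(-1)^8·(+1)^7 = +1.
v=5: a=5^3·(≡4), b=5^-1·(≡3) mod 5; (4|5)=+1, (3|5)=-1; (−1)^{3·-1·2}·(+1)^-1·(-1)^3 = -1.
v=2: v_2(a)=-13, v_2(b)=-1; units ≡ 5, 1 (mod 8); ε·ε+αω+βω = 0·0+-13·0+-1·1 ≡ 1  ⇒  (a,b)_2 = -1.
v=11: a=11^2·(≡2), b=11^1·(≡9) mod 11; (2|11)=-1, (9|11)=+1; (−1)^{2·1·5}·(-1)^1·(+1)^2 = -1.
v=∞: 2730 > 0 and -110 < 0  ⇒  (a,b)_∞ = +1.
|Ram(2730, -110)| = 4, even; anisotropic at {2, 5, 11, 13}.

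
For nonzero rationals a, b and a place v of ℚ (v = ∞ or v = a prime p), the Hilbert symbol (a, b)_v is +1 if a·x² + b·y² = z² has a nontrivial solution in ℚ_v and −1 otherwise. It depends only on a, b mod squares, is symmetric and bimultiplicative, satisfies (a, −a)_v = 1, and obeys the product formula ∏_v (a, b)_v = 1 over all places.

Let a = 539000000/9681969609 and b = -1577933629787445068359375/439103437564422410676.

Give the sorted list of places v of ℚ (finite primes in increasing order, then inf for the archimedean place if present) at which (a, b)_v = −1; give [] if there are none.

[11, 29]

Mod squares: a ≡ 11, b ≡ -203. Check v ∈ {∞, 2, 3, 5, 7, 11, 13, 29, 41}.
v=13: a=13^-2·(≡5), b=13^-8·(≡11) mod 13; (5|13)=-1, (11|13)=-1; (−1)^{-2·-8·6}·(-1)^-8·(-1)^-2 = +1.
v=2: v_2(a)=6, v_2(b)=-2; units ≡ 3, 5 (mod 8); ε·ε+αω+βω = 1·0+6·1+-2·1 ≡ 0  ⇒  (a,b)_2 = +1.
v=3: a=3^-4·(≡2), b=3^-8·(≡1) mod 3; (2|3)=-1, (1|3)=+1; (−1)^{-4·-8·1}·(-1)^-8·(+1)^-4 = +1.
v=29: a=29^-4·(≡26), b=29^-5·(≡6) mod 29; (26|29)=-1, (6|29)=+1; (−1)^{-4·-5·14}·(-1)^-5·(+1)^-4 = -1.
v=∞: 11 > 0 and -203 < 0  ⇒  (a,b)_∞ = +1.
v=11: a=11^1·(≡4), b=11^4·(≡6) mod 11; (4|11)=+1, (6|11)=-1; (−1)^{1·4·5}·(+1)^4·(-1)^1 = -1.
v=7: a=7^2·(≡1), b=7^5·(≡3) mod 7; (1|7)=+1, (3|7)=-1; (−1)^{2·5·3}·(+1)^5·(-1)^2 = +1.
v=5: a=5^6·(≡4), b=5^18·(≡3) mod 5; (4|5)=+1, (3|5)=-1; (−1)^{6·18·2}·(+1)^18·(-1)^6 = +1.
v=41: a=41^0·(≡34), b=41^2·(≡10) mod 41; (34|41)=-1, (10|41)=+1; (−1)^{0·2·20}·(-1)^2·(+1)^0 = +1.
|Ram(11, -203)| = 2, even; anisotropic at {11, 29}.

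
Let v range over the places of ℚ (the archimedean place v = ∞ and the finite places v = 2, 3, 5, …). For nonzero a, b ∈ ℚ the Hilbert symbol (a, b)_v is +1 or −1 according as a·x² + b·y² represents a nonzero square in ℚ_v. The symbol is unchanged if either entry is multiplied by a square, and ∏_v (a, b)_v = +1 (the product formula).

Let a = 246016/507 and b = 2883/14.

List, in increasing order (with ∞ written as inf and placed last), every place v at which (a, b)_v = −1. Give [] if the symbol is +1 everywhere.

[2, 7]

(a, b) ≡ (3, 42) mod (ℚ^×)²; places V = {2, 3, 7, 13, 31, ∞}.
(a,b)_2: α=8, β=-1; u≡3, v≡5 (mod 8); ε(u)ε(v)=1·0, αω(v)=8·1, βω(u)=-1·1; sum ≡ 1  ⇒  -1.
(a,b)_∞: sgn(3)=+, sgn(42)=+, so +1.
(a,b)_7: α=0, u≡5; β=-1, v≡3 (mod 7); (5|7)=-1, (3|7)=-1; sign (−1)^0·-1^-1·-1^0 = -1.
(a,b)_13: α=-2, u≡10; β=0, v≡10 (mod 13); (10|13)=+1, (10|13)=+1; sign (−1)^0·+1^0·+1^-2 = +1.
(a,b)_31: α=2, u≡12; β=2, v≡29 (mod 31); (12|31)=-1, (29|31)=-1; sign (−1)^0·-1^2·-1^2 = +1.
(a,b)_3: α=-1, u≡1; β=1, v≡2 (mod 3); (1|3)=+1, (2|3)=-1; sign (−1)^1·+1^1·-1^-1 = +1.
Ram(3, 42) = {2, 7}; no ℚ_2-point on the conic.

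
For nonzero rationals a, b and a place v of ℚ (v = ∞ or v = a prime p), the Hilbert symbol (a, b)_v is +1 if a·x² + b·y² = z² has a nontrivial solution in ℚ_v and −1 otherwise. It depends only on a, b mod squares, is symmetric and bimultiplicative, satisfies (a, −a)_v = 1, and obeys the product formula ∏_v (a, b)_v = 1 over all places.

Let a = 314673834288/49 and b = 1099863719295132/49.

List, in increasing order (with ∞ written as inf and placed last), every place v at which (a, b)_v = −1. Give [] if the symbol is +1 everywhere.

[2, 3, 19, 29, 37, 41]

Mod squares: a ≡ 19667114643, b ≡ 1406703. Check v ∈ {∞, 2, 3, 7, 11, 19, 23, 29, 31, 37, 41}.
v=37: a=37^1·(≡27), b=37^1·(≡31) mod 37; (27|37)=+1, (31|37)=-1; (−1)^{1·1·18}·(+1)^1·(-1)^1 = -1.
v=3: a=3^1·(≡1), b=3^1·(≡1) mod 3; (1|3)=+1, (1|3)=+1; (−1)^{1·1·1}·(+1)^1·(+1)^1 = -1.
v=41: a=41^1·(≡23), b=41^2·(≡3) mod 41; (23|41)=+1, (3|41)=-1; (−1)^{1·2·20}·(+1)^2·(-1)^1 = -1.
v=2: v_2(a)=4, v_2(b)=2; units ≡ 3, 7 (mod 8); ε·ε+αω+βω = 1·1+4·0+2·1 ≡ 1  ⇒  (a,b)_2 = -1.
v=31: a=31^1·(≡11), b=31^2·(≡8) mod 31; (11|31)=-1, (8|31)=+1; (−1)^{1·2·15}·(-1)^2·(+1)^1 = +1.
v=19: a=19^1·(≡2), b=19^1·(≡8) mod 19; (2|19)=-1, (8|19)=-1; (−1)^{1·1·9}·(-1)^1·(-1)^1 = -1.
v=29: a=29^1·(≡5), b=29^1·(≡11) mod 29; (5|29)=+1, (11|29)=-1; (−1)^{1·1·14}·(+1)^1·(-1)^1 = -1.
v=7: a=7^-2·(≡2), b=7^-2·(≡1) mod 7; (2|7)=+1, (1|7)=+1; (−1)^{-2·-2·3}·(+1)^-2·(+1)^-2 = +1.
v=23: a=23^1·(≡5), b=23^1·(≡2) mod 23; (5|23)=-1, (2|23)=+1; (−1)^{1·1·11}·(-1)^1·(+1)^1 = +1.
v=11: a=11^1·(≡6), b=11^2·(≡9) mod 11; (6|11)=-1, (9|11)=+1; (−1)^{1·2·5}·(-1)^2·(+1)^1 = +1.
v=∞: 19667114643 > 0 and 1406703 > 0  ⇒  (a,b)_∞ = +1.
|Ram(19667114643, 1406703)| = 6, even; anisotropic at {2, 3, 19, 29, 37, 41}.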